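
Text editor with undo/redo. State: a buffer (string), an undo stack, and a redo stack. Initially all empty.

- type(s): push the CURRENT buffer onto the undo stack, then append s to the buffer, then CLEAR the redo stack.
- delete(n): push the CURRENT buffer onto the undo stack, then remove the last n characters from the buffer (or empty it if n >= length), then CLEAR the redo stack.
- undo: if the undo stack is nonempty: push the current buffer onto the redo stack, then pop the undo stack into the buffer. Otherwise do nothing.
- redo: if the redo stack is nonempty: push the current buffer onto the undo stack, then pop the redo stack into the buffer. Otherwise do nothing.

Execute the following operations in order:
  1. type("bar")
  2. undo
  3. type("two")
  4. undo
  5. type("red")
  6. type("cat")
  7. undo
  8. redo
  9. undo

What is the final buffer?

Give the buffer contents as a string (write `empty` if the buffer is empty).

After op 1 (type): buf='bar' undo_depth=1 redo_depth=0
After op 2 (undo): buf='(empty)' undo_depth=0 redo_depth=1
After op 3 (type): buf='two' undo_depth=1 redo_depth=0
After op 4 (undo): buf='(empty)' undo_depth=0 redo_depth=1
After op 5 (type): buf='red' undo_depth=1 redo_depth=0
After op 6 (type): buf='redcat' undo_depth=2 redo_depth=0
After op 7 (undo): buf='red' undo_depth=1 redo_depth=1
After op 8 (redo): buf='redcat' undo_depth=2 redo_depth=0
After op 9 (undo): buf='red' undo_depth=1 redo_depth=1

Answer: red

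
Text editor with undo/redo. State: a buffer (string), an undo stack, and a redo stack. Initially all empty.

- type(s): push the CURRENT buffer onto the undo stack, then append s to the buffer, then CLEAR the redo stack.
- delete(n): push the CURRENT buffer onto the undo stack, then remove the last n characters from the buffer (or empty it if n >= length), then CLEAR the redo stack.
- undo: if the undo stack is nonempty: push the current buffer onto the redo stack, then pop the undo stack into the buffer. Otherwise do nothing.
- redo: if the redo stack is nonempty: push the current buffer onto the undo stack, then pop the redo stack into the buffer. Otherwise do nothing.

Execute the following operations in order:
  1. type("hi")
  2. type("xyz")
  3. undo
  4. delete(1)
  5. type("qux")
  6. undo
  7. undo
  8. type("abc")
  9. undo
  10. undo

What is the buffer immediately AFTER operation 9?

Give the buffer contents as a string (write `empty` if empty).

Answer: hi

Derivation:
After op 1 (type): buf='hi' undo_depth=1 redo_depth=0
After op 2 (type): buf='hixyz' undo_depth=2 redo_depth=0
After op 3 (undo): buf='hi' undo_depth=1 redo_depth=1
After op 4 (delete): buf='h' undo_depth=2 redo_depth=0
After op 5 (type): buf='hqux' undo_depth=3 redo_depth=0
After op 6 (undo): buf='h' undo_depth=2 redo_depth=1
After op 7 (undo): buf='hi' undo_depth=1 redo_depth=2
After op 8 (type): buf='hiabc' undo_depth=2 redo_depth=0
After op 9 (undo): buf='hi' undo_depth=1 redo_depth=1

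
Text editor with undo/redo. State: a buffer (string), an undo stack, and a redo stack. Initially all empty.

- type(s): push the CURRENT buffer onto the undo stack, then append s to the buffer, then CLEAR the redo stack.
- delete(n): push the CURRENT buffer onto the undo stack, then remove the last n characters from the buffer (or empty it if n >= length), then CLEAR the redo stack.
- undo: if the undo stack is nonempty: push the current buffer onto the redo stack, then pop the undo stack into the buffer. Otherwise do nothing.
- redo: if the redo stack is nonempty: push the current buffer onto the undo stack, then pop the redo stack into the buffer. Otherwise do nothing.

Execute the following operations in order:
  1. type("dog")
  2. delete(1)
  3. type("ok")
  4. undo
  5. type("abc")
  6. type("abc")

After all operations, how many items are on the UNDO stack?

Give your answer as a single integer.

Answer: 4

Derivation:
After op 1 (type): buf='dog' undo_depth=1 redo_depth=0
After op 2 (delete): buf='do' undo_depth=2 redo_depth=0
After op 3 (type): buf='dook' undo_depth=3 redo_depth=0
After op 4 (undo): buf='do' undo_depth=2 redo_depth=1
After op 5 (type): buf='doabc' undo_depth=3 redo_depth=0
After op 6 (type): buf='doabcabc' undo_depth=4 redo_depth=0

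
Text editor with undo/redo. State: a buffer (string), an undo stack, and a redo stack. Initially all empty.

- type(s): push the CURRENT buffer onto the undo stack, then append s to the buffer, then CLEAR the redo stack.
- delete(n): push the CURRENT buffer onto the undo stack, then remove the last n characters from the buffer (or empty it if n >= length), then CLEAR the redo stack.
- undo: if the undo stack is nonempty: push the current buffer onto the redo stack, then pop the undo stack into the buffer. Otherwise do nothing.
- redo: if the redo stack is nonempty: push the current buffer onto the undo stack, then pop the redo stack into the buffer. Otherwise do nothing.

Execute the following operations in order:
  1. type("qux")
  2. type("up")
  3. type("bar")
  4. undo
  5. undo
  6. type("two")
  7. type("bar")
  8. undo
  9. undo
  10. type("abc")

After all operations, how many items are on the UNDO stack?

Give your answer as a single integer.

Answer: 2

Derivation:
After op 1 (type): buf='qux' undo_depth=1 redo_depth=0
After op 2 (type): buf='quxup' undo_depth=2 redo_depth=0
After op 3 (type): buf='quxupbar' undo_depth=3 redo_depth=0
After op 4 (undo): buf='quxup' undo_depth=2 redo_depth=1
After op 5 (undo): buf='qux' undo_depth=1 redo_depth=2
After op 6 (type): buf='quxtwo' undo_depth=2 redo_depth=0
After op 7 (type): buf='quxtwobar' undo_depth=3 redo_depth=0
After op 8 (undo): buf='quxtwo' undo_depth=2 redo_depth=1
After op 9 (undo): buf='qux' undo_depth=1 redo_depth=2
After op 10 (type): buf='quxabc' undo_depth=2 redo_depth=0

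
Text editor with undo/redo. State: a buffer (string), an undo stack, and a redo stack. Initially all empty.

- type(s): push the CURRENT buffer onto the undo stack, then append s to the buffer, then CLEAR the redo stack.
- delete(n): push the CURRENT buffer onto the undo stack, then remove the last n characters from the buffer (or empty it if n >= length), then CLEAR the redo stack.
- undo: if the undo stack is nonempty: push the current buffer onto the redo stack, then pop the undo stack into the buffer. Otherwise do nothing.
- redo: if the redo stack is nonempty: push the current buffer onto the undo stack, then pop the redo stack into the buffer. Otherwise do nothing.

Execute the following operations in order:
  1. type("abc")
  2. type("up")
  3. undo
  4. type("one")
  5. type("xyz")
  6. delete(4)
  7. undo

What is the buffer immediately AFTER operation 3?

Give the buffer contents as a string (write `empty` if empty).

Answer: abc

Derivation:
After op 1 (type): buf='abc' undo_depth=1 redo_depth=0
After op 2 (type): buf='abcup' undo_depth=2 redo_depth=0
After op 3 (undo): buf='abc' undo_depth=1 redo_depth=1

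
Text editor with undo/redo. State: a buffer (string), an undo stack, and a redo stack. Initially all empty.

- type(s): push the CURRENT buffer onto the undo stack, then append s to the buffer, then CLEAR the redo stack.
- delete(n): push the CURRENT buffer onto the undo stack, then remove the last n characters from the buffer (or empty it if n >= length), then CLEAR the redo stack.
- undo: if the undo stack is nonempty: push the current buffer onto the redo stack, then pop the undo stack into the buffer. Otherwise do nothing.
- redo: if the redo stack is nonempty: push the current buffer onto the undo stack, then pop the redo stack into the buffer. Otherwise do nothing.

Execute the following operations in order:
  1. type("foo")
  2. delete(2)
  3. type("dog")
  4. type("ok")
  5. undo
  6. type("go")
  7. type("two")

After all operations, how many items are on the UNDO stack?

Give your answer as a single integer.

After op 1 (type): buf='foo' undo_depth=1 redo_depth=0
After op 2 (delete): buf='f' undo_depth=2 redo_depth=0
After op 3 (type): buf='fdog' undo_depth=3 redo_depth=0
After op 4 (type): buf='fdogok' undo_depth=4 redo_depth=0
After op 5 (undo): buf='fdog' undo_depth=3 redo_depth=1
After op 6 (type): buf='fdoggo' undo_depth=4 redo_depth=0
After op 7 (type): buf='fdoggotwo' undo_depth=5 redo_depth=0

Answer: 5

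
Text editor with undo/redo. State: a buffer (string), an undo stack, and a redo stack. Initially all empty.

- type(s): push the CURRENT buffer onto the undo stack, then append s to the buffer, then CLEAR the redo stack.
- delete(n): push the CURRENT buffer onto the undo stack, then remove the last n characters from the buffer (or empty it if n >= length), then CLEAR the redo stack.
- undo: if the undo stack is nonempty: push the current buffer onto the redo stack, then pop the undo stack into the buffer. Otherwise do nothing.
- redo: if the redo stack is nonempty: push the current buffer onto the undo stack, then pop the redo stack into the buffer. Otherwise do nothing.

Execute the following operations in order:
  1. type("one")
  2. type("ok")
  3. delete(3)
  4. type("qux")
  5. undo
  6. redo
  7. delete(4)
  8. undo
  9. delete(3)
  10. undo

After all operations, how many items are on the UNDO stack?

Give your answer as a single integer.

Answer: 4

Derivation:
After op 1 (type): buf='one' undo_depth=1 redo_depth=0
After op 2 (type): buf='oneok' undo_depth=2 redo_depth=0
After op 3 (delete): buf='on' undo_depth=3 redo_depth=0
After op 4 (type): buf='onqux' undo_depth=4 redo_depth=0
After op 5 (undo): buf='on' undo_depth=3 redo_depth=1
After op 6 (redo): buf='onqux' undo_depth=4 redo_depth=0
After op 7 (delete): buf='o' undo_depth=5 redo_depth=0
After op 8 (undo): buf='onqux' undo_depth=4 redo_depth=1
After op 9 (delete): buf='on' undo_depth=5 redo_depth=0
After op 10 (undo): buf='onqux' undo_depth=4 redo_depth=1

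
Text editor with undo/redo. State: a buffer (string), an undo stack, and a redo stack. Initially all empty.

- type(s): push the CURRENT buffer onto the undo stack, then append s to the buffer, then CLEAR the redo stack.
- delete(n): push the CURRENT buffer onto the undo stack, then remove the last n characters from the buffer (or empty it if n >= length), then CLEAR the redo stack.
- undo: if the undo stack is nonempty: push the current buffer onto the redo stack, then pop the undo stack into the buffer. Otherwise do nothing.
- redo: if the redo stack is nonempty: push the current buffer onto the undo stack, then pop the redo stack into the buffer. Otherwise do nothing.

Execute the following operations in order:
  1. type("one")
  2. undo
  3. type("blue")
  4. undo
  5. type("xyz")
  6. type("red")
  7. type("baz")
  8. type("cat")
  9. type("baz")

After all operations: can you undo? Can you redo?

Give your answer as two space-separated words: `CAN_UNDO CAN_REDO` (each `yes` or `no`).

Answer: yes no

Derivation:
After op 1 (type): buf='one' undo_depth=1 redo_depth=0
After op 2 (undo): buf='(empty)' undo_depth=0 redo_depth=1
After op 3 (type): buf='blue' undo_depth=1 redo_depth=0
After op 4 (undo): buf='(empty)' undo_depth=0 redo_depth=1
After op 5 (type): buf='xyz' undo_depth=1 redo_depth=0
After op 6 (type): buf='xyzred' undo_depth=2 redo_depth=0
After op 7 (type): buf='xyzredbaz' undo_depth=3 redo_depth=0
After op 8 (type): buf='xyzredbazcat' undo_depth=4 redo_depth=0
After op 9 (type): buf='xyzredbazcatbaz' undo_depth=5 redo_depth=0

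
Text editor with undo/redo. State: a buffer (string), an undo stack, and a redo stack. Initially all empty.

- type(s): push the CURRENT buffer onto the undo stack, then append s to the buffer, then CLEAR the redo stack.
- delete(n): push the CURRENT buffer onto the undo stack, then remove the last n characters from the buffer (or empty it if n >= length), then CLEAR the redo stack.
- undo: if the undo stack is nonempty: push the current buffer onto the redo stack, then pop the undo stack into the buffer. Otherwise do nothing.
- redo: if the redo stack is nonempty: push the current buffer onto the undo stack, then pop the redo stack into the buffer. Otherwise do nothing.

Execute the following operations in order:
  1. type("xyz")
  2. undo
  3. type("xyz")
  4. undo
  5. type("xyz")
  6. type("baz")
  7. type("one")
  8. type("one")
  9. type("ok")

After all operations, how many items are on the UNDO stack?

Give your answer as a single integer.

After op 1 (type): buf='xyz' undo_depth=1 redo_depth=0
After op 2 (undo): buf='(empty)' undo_depth=0 redo_depth=1
After op 3 (type): buf='xyz' undo_depth=1 redo_depth=0
After op 4 (undo): buf='(empty)' undo_depth=0 redo_depth=1
After op 5 (type): buf='xyz' undo_depth=1 redo_depth=0
After op 6 (type): buf='xyzbaz' undo_depth=2 redo_depth=0
After op 7 (type): buf='xyzbazone' undo_depth=3 redo_depth=0
After op 8 (type): buf='xyzbazoneone' undo_depth=4 redo_depth=0
After op 9 (type): buf='xyzbazoneoneok' undo_depth=5 redo_depth=0

Answer: 5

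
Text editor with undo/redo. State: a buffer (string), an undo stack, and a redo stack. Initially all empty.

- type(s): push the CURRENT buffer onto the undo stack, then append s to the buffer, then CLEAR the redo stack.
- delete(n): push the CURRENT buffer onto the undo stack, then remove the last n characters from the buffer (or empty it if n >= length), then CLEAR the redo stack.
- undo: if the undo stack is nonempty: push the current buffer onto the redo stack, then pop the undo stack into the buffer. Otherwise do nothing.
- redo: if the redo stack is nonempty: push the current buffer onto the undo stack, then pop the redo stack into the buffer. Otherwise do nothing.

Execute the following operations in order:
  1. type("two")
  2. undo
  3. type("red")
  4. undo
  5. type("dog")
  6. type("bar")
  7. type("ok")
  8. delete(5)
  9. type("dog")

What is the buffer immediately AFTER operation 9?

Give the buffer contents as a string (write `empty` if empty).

Answer: dogdog

Derivation:
After op 1 (type): buf='two' undo_depth=1 redo_depth=0
After op 2 (undo): buf='(empty)' undo_depth=0 redo_depth=1
After op 3 (type): buf='red' undo_depth=1 redo_depth=0
After op 4 (undo): buf='(empty)' undo_depth=0 redo_depth=1
After op 5 (type): buf='dog' undo_depth=1 redo_depth=0
After op 6 (type): buf='dogbar' undo_depth=2 redo_depth=0
After op 7 (type): buf='dogbarok' undo_depth=3 redo_depth=0
After op 8 (delete): buf='dog' undo_depth=4 redo_depth=0
After op 9 (type): buf='dogdog' undo_depth=5 redo_depth=0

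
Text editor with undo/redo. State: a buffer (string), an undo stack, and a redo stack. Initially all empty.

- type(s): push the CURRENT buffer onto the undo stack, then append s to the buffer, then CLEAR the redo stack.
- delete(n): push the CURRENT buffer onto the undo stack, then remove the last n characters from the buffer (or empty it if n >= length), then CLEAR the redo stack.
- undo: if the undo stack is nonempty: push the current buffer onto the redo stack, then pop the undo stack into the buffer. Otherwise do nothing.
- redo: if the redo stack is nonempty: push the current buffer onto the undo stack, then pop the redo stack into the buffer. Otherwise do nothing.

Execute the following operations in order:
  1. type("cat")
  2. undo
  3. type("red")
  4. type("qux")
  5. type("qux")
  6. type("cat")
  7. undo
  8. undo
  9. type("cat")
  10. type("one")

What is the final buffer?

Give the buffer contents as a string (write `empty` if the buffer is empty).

After op 1 (type): buf='cat' undo_depth=1 redo_depth=0
After op 2 (undo): buf='(empty)' undo_depth=0 redo_depth=1
After op 3 (type): buf='red' undo_depth=1 redo_depth=0
After op 4 (type): buf='redqux' undo_depth=2 redo_depth=0
After op 5 (type): buf='redquxqux' undo_depth=3 redo_depth=0
After op 6 (type): buf='redquxquxcat' undo_depth=4 redo_depth=0
After op 7 (undo): buf='redquxqux' undo_depth=3 redo_depth=1
After op 8 (undo): buf='redqux' undo_depth=2 redo_depth=2
After op 9 (type): buf='redquxcat' undo_depth=3 redo_depth=0
After op 10 (type): buf='redquxcatone' undo_depth=4 redo_depth=0

Answer: redquxcatone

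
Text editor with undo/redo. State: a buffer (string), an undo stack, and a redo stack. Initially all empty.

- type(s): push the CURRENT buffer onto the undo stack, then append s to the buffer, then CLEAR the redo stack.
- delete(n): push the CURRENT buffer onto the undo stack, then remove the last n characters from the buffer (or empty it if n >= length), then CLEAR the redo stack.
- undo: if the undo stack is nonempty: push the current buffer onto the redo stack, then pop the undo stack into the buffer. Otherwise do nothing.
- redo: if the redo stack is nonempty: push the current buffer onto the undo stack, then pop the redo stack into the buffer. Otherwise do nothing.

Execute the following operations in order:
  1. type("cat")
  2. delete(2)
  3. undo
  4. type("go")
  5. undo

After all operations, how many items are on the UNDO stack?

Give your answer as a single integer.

Answer: 1

Derivation:
After op 1 (type): buf='cat' undo_depth=1 redo_depth=0
After op 2 (delete): buf='c' undo_depth=2 redo_depth=0
After op 3 (undo): buf='cat' undo_depth=1 redo_depth=1
After op 4 (type): buf='catgo' undo_depth=2 redo_depth=0
After op 5 (undo): buf='cat' undo_depth=1 redo_depth=1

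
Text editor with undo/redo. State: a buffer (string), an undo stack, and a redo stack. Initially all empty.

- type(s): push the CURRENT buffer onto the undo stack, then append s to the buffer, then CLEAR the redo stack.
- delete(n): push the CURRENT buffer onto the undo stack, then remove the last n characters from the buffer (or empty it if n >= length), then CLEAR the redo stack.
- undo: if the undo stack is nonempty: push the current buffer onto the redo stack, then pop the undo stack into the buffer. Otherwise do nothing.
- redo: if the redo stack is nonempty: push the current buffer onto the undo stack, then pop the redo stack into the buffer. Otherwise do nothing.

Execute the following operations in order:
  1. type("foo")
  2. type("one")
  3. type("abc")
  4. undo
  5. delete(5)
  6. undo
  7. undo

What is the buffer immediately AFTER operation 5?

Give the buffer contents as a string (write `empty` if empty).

Answer: f

Derivation:
After op 1 (type): buf='foo' undo_depth=1 redo_depth=0
After op 2 (type): buf='fooone' undo_depth=2 redo_depth=0
After op 3 (type): buf='foooneabc' undo_depth=3 redo_depth=0
After op 4 (undo): buf='fooone' undo_depth=2 redo_depth=1
After op 5 (delete): buf='f' undo_depth=3 redo_depth=0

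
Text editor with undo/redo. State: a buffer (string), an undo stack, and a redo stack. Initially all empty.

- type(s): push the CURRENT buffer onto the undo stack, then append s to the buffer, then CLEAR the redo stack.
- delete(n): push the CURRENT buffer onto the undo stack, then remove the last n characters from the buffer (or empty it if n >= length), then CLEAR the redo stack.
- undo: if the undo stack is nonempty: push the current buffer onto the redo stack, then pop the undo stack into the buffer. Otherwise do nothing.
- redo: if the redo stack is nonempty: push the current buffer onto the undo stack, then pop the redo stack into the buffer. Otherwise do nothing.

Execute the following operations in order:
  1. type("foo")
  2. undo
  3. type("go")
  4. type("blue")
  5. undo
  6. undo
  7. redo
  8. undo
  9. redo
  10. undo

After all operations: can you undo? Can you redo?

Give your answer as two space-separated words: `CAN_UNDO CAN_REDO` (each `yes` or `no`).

Answer: no yes

Derivation:
After op 1 (type): buf='foo' undo_depth=1 redo_depth=0
After op 2 (undo): buf='(empty)' undo_depth=0 redo_depth=1
After op 3 (type): buf='go' undo_depth=1 redo_depth=0
After op 4 (type): buf='goblue' undo_depth=2 redo_depth=0
After op 5 (undo): buf='go' undo_depth=1 redo_depth=1
After op 6 (undo): buf='(empty)' undo_depth=0 redo_depth=2
After op 7 (redo): buf='go' undo_depth=1 redo_depth=1
After op 8 (undo): buf='(empty)' undo_depth=0 redo_depth=2
After op 9 (redo): buf='go' undo_depth=1 redo_depth=1
After op 10 (undo): buf='(empty)' undo_depth=0 redo_depth=2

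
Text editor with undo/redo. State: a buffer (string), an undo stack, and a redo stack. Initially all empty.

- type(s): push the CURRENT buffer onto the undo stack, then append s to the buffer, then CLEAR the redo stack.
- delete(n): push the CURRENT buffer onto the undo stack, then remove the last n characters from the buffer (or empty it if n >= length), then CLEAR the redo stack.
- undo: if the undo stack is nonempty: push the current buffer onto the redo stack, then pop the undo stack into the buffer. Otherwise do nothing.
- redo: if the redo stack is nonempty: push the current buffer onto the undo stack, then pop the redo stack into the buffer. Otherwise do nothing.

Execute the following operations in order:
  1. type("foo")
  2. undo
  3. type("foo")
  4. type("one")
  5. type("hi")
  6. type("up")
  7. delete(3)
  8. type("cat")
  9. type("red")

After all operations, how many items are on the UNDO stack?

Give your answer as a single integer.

After op 1 (type): buf='foo' undo_depth=1 redo_depth=0
After op 2 (undo): buf='(empty)' undo_depth=0 redo_depth=1
After op 3 (type): buf='foo' undo_depth=1 redo_depth=0
After op 4 (type): buf='fooone' undo_depth=2 redo_depth=0
After op 5 (type): buf='fooonehi' undo_depth=3 redo_depth=0
After op 6 (type): buf='fooonehiup' undo_depth=4 redo_depth=0
After op 7 (delete): buf='foooneh' undo_depth=5 redo_depth=0
After op 8 (type): buf='fooonehcat' undo_depth=6 redo_depth=0
After op 9 (type): buf='fooonehcatred' undo_depth=7 redo_depth=0

Answer: 7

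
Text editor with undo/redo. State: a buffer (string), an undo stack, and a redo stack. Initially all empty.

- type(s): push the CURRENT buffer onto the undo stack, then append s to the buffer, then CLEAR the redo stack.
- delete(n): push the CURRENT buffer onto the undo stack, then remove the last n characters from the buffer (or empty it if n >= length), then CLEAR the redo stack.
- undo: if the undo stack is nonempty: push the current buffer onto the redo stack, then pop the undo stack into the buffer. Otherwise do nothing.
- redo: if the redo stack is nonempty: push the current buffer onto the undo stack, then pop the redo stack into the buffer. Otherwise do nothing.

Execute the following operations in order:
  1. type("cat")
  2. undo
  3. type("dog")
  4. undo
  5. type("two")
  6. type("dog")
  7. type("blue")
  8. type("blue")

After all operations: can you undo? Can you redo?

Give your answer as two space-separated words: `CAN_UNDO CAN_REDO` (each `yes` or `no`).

Answer: yes no

Derivation:
After op 1 (type): buf='cat' undo_depth=1 redo_depth=0
After op 2 (undo): buf='(empty)' undo_depth=0 redo_depth=1
After op 3 (type): buf='dog' undo_depth=1 redo_depth=0
After op 4 (undo): buf='(empty)' undo_depth=0 redo_depth=1
After op 5 (type): buf='two' undo_depth=1 redo_depth=0
After op 6 (type): buf='twodog' undo_depth=2 redo_depth=0
After op 7 (type): buf='twodogblue' undo_depth=3 redo_depth=0
After op 8 (type): buf='twodogblueblue' undo_depth=4 redo_depth=0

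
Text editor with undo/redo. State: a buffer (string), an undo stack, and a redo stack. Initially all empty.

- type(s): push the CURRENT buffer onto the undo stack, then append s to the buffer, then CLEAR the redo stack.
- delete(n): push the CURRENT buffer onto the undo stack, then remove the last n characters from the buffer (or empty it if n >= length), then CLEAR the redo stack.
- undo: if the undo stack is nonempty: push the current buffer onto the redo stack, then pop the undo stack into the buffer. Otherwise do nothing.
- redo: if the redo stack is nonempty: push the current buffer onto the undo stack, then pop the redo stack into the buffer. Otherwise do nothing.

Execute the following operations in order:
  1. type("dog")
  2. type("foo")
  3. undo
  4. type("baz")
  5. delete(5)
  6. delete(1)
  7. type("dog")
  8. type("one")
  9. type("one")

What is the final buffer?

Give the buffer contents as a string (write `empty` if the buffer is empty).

After op 1 (type): buf='dog' undo_depth=1 redo_depth=0
After op 2 (type): buf='dogfoo' undo_depth=2 redo_depth=0
After op 3 (undo): buf='dog' undo_depth=1 redo_depth=1
After op 4 (type): buf='dogbaz' undo_depth=2 redo_depth=0
After op 5 (delete): buf='d' undo_depth=3 redo_depth=0
After op 6 (delete): buf='(empty)' undo_depth=4 redo_depth=0
After op 7 (type): buf='dog' undo_depth=5 redo_depth=0
After op 8 (type): buf='dogone' undo_depth=6 redo_depth=0
After op 9 (type): buf='dogoneone' undo_depth=7 redo_depth=0

Answer: dogoneone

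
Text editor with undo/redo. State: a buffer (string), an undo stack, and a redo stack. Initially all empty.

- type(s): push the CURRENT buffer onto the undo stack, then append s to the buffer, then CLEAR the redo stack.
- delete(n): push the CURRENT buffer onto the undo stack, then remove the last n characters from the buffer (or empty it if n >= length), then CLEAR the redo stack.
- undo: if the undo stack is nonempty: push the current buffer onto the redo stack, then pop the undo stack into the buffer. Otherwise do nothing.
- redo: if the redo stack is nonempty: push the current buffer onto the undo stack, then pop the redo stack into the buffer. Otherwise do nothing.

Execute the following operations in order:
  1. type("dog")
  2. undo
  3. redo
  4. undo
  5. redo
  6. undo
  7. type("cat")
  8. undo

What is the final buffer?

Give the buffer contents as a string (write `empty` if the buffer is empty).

After op 1 (type): buf='dog' undo_depth=1 redo_depth=0
After op 2 (undo): buf='(empty)' undo_depth=0 redo_depth=1
After op 3 (redo): buf='dog' undo_depth=1 redo_depth=0
After op 4 (undo): buf='(empty)' undo_depth=0 redo_depth=1
After op 5 (redo): buf='dog' undo_depth=1 redo_depth=0
After op 6 (undo): buf='(empty)' undo_depth=0 redo_depth=1
After op 7 (type): buf='cat' undo_depth=1 redo_depth=0
After op 8 (undo): buf='(empty)' undo_depth=0 redo_depth=1

Answer: empty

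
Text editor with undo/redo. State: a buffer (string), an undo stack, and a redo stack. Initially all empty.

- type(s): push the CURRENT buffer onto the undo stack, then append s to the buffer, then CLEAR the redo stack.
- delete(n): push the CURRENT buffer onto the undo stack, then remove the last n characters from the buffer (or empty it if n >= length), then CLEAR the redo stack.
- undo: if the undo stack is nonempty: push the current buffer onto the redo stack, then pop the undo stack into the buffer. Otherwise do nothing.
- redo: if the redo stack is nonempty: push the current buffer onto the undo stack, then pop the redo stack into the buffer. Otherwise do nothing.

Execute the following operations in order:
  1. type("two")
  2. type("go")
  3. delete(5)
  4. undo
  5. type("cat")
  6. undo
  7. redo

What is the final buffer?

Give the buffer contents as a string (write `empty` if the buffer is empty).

After op 1 (type): buf='two' undo_depth=1 redo_depth=0
After op 2 (type): buf='twogo' undo_depth=2 redo_depth=0
After op 3 (delete): buf='(empty)' undo_depth=3 redo_depth=0
After op 4 (undo): buf='twogo' undo_depth=2 redo_depth=1
After op 5 (type): buf='twogocat' undo_depth=3 redo_depth=0
After op 6 (undo): buf='twogo' undo_depth=2 redo_depth=1
After op 7 (redo): buf='twogocat' undo_depth=3 redo_depth=0

Answer: twogocat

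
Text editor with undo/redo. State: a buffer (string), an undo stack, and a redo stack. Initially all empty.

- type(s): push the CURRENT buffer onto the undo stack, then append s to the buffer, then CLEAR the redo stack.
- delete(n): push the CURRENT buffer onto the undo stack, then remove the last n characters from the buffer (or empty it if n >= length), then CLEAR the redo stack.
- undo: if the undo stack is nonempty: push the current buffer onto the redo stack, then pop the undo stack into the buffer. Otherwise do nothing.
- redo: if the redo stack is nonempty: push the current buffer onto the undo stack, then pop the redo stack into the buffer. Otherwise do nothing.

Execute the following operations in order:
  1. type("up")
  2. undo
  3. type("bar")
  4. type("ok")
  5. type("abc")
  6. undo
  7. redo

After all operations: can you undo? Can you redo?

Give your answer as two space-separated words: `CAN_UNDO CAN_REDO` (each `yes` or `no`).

After op 1 (type): buf='up' undo_depth=1 redo_depth=0
After op 2 (undo): buf='(empty)' undo_depth=0 redo_depth=1
After op 3 (type): buf='bar' undo_depth=1 redo_depth=0
After op 4 (type): buf='barok' undo_depth=2 redo_depth=0
After op 5 (type): buf='barokabc' undo_depth=3 redo_depth=0
After op 6 (undo): buf='barok' undo_depth=2 redo_depth=1
After op 7 (redo): buf='barokabc' undo_depth=3 redo_depth=0

Answer: yes no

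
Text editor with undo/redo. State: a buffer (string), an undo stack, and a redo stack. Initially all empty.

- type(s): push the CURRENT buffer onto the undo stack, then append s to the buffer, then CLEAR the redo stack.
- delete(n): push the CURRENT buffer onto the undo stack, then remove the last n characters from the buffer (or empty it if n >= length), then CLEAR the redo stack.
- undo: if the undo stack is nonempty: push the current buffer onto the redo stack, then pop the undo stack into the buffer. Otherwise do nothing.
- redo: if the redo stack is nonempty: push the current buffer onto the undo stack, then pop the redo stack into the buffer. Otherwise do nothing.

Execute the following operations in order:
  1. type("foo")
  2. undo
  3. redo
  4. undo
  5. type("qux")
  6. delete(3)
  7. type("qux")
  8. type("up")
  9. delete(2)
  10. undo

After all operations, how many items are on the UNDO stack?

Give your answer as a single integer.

After op 1 (type): buf='foo' undo_depth=1 redo_depth=0
After op 2 (undo): buf='(empty)' undo_depth=0 redo_depth=1
After op 3 (redo): buf='foo' undo_depth=1 redo_depth=0
After op 4 (undo): buf='(empty)' undo_depth=0 redo_depth=1
After op 5 (type): buf='qux' undo_depth=1 redo_depth=0
After op 6 (delete): buf='(empty)' undo_depth=2 redo_depth=0
After op 7 (type): buf='qux' undo_depth=3 redo_depth=0
After op 8 (type): buf='quxup' undo_depth=4 redo_depth=0
After op 9 (delete): buf='qux' undo_depth=5 redo_depth=0
After op 10 (undo): buf='quxup' undo_depth=4 redo_depth=1

Answer: 4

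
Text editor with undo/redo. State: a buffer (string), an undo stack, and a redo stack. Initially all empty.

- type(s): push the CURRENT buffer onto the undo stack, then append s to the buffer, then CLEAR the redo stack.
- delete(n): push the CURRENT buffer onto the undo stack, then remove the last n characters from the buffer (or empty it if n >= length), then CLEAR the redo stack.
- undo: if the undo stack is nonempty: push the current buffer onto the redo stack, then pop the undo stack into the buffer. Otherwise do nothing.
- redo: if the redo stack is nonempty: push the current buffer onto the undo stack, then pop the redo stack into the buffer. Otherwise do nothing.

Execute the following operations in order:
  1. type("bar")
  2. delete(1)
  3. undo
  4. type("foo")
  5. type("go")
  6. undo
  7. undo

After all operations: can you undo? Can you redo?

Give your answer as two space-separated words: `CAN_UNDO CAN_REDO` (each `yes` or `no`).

After op 1 (type): buf='bar' undo_depth=1 redo_depth=0
After op 2 (delete): buf='ba' undo_depth=2 redo_depth=0
After op 3 (undo): buf='bar' undo_depth=1 redo_depth=1
After op 4 (type): buf='barfoo' undo_depth=2 redo_depth=0
After op 5 (type): buf='barfoogo' undo_depth=3 redo_depth=0
After op 6 (undo): buf='barfoo' undo_depth=2 redo_depth=1
After op 7 (undo): buf='bar' undo_depth=1 redo_depth=2

Answer: yes yes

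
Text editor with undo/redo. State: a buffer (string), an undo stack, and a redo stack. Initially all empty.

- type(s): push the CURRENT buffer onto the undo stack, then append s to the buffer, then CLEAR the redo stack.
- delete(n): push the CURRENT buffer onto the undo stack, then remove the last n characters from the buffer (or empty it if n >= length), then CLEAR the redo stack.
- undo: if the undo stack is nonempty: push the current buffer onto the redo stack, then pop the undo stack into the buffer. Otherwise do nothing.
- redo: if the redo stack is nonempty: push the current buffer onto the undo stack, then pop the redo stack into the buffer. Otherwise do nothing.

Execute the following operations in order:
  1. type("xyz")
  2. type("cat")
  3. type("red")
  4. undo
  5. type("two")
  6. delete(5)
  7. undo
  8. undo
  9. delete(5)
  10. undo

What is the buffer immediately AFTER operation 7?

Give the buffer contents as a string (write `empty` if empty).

After op 1 (type): buf='xyz' undo_depth=1 redo_depth=0
After op 2 (type): buf='xyzcat' undo_depth=2 redo_depth=0
After op 3 (type): buf='xyzcatred' undo_depth=3 redo_depth=0
After op 4 (undo): buf='xyzcat' undo_depth=2 redo_depth=1
After op 5 (type): buf='xyzcattwo' undo_depth=3 redo_depth=0
After op 6 (delete): buf='xyzc' undo_depth=4 redo_depth=0
After op 7 (undo): buf='xyzcattwo' undo_depth=3 redo_depth=1

Answer: xyzcattwo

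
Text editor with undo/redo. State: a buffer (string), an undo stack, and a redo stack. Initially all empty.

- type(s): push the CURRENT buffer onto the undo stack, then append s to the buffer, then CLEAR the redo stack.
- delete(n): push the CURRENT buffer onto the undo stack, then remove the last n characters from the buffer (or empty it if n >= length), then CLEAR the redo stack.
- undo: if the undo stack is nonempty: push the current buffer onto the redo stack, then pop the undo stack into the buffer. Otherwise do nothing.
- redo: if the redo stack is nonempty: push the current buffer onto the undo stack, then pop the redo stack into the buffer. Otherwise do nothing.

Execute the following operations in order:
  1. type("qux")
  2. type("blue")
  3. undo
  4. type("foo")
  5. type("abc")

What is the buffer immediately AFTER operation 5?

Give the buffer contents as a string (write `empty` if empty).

Answer: quxfooabc

Derivation:
After op 1 (type): buf='qux' undo_depth=1 redo_depth=0
After op 2 (type): buf='quxblue' undo_depth=2 redo_depth=0
After op 3 (undo): buf='qux' undo_depth=1 redo_depth=1
After op 4 (type): buf='quxfoo' undo_depth=2 redo_depth=0
After op 5 (type): buf='quxfooabc' undo_depth=3 redo_depth=0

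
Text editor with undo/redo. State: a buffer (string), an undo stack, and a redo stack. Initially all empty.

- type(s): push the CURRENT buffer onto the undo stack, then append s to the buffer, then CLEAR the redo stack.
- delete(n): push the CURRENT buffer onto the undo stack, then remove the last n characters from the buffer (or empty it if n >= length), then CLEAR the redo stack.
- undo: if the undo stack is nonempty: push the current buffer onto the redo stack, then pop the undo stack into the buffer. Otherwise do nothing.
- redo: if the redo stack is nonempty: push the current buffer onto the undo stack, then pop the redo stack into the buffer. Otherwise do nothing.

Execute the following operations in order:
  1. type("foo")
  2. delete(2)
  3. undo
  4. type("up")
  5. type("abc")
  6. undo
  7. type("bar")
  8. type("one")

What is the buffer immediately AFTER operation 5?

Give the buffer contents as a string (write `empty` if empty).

Answer: fooupabc

Derivation:
After op 1 (type): buf='foo' undo_depth=1 redo_depth=0
After op 2 (delete): buf='f' undo_depth=2 redo_depth=0
After op 3 (undo): buf='foo' undo_depth=1 redo_depth=1
After op 4 (type): buf='fooup' undo_depth=2 redo_depth=0
After op 5 (type): buf='fooupabc' undo_depth=3 redo_depth=0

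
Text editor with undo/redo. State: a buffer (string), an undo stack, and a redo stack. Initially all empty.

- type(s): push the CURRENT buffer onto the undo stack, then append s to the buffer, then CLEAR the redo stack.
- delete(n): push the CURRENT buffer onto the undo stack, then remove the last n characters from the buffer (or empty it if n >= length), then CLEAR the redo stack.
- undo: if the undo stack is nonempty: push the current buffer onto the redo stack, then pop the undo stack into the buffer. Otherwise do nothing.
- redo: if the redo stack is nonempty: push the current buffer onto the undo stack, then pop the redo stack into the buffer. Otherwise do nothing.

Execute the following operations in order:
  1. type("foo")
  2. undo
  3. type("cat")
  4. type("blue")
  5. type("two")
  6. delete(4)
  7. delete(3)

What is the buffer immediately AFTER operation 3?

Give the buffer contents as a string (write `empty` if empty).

Answer: cat

Derivation:
After op 1 (type): buf='foo' undo_depth=1 redo_depth=0
After op 2 (undo): buf='(empty)' undo_depth=0 redo_depth=1
After op 3 (type): buf='cat' undo_depth=1 redo_depth=0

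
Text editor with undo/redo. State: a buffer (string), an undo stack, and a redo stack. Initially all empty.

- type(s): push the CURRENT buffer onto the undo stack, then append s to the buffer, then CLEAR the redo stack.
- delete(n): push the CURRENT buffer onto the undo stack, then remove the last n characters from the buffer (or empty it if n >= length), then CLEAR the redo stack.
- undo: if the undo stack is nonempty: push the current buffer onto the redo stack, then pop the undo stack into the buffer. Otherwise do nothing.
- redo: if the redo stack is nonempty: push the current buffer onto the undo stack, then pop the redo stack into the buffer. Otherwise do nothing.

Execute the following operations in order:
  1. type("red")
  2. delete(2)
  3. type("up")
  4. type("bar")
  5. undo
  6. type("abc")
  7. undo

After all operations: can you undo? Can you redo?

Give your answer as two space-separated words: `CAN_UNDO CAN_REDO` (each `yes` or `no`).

After op 1 (type): buf='red' undo_depth=1 redo_depth=0
After op 2 (delete): buf='r' undo_depth=2 redo_depth=0
After op 3 (type): buf='rup' undo_depth=3 redo_depth=0
After op 4 (type): buf='rupbar' undo_depth=4 redo_depth=0
After op 5 (undo): buf='rup' undo_depth=3 redo_depth=1
After op 6 (type): buf='rupabc' undo_depth=4 redo_depth=0
After op 7 (undo): buf='rup' undo_depth=3 redo_depth=1

Answer: yes yes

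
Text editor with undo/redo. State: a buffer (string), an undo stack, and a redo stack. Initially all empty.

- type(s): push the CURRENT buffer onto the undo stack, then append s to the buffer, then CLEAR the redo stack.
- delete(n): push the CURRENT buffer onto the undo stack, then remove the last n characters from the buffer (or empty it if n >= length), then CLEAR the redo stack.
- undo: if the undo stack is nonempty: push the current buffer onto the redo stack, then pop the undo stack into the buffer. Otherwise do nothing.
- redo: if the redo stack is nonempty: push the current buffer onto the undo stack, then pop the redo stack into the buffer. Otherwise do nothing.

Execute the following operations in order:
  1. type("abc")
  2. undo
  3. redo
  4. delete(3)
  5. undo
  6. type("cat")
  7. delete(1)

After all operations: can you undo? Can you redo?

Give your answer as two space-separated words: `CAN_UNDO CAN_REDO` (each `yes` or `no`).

After op 1 (type): buf='abc' undo_depth=1 redo_depth=0
After op 2 (undo): buf='(empty)' undo_depth=0 redo_depth=1
After op 3 (redo): buf='abc' undo_depth=1 redo_depth=0
After op 4 (delete): buf='(empty)' undo_depth=2 redo_depth=0
After op 5 (undo): buf='abc' undo_depth=1 redo_depth=1
After op 6 (type): buf='abccat' undo_depth=2 redo_depth=0
After op 7 (delete): buf='abcca' undo_depth=3 redo_depth=0

Answer: yes no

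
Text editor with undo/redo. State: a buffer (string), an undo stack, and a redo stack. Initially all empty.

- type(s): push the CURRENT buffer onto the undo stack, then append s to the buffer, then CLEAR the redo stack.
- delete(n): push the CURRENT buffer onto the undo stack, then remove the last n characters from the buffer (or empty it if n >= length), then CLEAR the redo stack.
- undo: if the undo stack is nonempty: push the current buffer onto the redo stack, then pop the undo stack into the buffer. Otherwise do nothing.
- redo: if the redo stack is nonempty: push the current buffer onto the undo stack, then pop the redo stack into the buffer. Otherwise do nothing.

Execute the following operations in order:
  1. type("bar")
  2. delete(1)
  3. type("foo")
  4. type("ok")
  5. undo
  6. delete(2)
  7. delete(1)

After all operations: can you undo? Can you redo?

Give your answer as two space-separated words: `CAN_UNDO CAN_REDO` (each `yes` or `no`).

After op 1 (type): buf='bar' undo_depth=1 redo_depth=0
After op 2 (delete): buf='ba' undo_depth=2 redo_depth=0
After op 3 (type): buf='bafoo' undo_depth=3 redo_depth=0
After op 4 (type): buf='bafoook' undo_depth=4 redo_depth=0
After op 5 (undo): buf='bafoo' undo_depth=3 redo_depth=1
After op 6 (delete): buf='baf' undo_depth=4 redo_depth=0
After op 7 (delete): buf='ba' undo_depth=5 redo_depth=0

Answer: yes no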